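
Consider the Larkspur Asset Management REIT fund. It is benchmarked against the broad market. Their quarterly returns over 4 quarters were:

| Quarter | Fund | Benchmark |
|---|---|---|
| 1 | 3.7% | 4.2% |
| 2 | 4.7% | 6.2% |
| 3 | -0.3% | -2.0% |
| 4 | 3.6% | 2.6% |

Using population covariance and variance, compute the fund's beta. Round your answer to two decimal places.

r̄p = 2.9250%,  r̄m = 2.7500%
Cov = Σ(rp − r̄p)(rm − r̄m) / 4 = 5.6163
Var(rm) = Σ(rm − r̄m)² / 4 = 9.1475
β = Cov / Var = 5.6163 / 9.1475 = 0.6140

0.61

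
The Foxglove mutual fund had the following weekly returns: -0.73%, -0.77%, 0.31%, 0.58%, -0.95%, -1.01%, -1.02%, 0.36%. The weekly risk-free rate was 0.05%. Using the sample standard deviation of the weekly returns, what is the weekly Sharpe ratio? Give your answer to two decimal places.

-0.66

Mean return r̄ = -3.230 / 8 = -0.4038%
Σ(r − r̄)² = 3.3468; sample σ = √(3.3468/7) = 0.6915%
Sharpe = (r̄ − rf) / σ = (-0.4038 − 0.05) / 0.6915 = -0.4538 / 0.6915 = -0.6563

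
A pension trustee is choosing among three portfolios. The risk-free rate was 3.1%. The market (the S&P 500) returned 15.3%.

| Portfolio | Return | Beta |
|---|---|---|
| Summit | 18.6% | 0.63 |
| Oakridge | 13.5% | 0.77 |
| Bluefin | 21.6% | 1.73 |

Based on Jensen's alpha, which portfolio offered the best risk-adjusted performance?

Summit

Summit: α = 18.6% − [3.1% + 0.63 × (15.3% − 3.1%)] = 7.814
Oakridge: α = 13.5% − [3.1% + 0.77 × (15.3% − 3.1%)] = 1.006
Bluefin: α = 21.6% − [3.1% + 1.73 × (15.3% − 3.1%)] = -2.606
Highest: Summit (7.814).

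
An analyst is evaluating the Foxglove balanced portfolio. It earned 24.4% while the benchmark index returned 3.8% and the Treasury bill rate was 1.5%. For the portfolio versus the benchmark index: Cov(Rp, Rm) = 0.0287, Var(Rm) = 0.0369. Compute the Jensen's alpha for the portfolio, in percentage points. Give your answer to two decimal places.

21.11

β = Cov / Var = 0.0287 / 0.0369 = 0.7778
E[R] = Rf + β(Rm − Rf) = 1.5% + 0.7778 × (3.8% − 1.5%) = 3.2889%
α = Rp − E[R] = 24.4% − 3.2889% = 21.1111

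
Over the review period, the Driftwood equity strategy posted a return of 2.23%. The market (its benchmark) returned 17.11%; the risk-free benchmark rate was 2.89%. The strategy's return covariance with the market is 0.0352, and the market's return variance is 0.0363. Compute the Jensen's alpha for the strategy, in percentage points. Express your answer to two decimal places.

β = Cov / Var = 0.0352 / 0.0363 = 0.9697
E[R] = Rf + β(Rm − Rf) = 2.89% + 0.9697 × (17.11% − 2.89%) = 16.6791%
α = Rp − E[R] = 2.23% − 16.6791% = -14.4491

-14.45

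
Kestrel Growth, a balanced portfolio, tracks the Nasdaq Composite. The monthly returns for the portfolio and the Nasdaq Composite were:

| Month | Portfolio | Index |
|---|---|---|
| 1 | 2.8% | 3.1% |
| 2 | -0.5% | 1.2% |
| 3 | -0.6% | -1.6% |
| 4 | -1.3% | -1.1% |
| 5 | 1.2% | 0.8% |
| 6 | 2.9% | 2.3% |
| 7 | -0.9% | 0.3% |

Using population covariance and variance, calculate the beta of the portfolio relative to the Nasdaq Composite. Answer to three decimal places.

r̄p = 0.5143%,  r̄m = 0.7143%
Cov = Σ(rp − r̄p)(rm − r̄m) / 7 = 2.1798
Var(rm) = Σ(rm − r̄m)² / 7 = 2.4669
β = Cov / Var = 2.1798 / 2.4669 = 0.8836

0.884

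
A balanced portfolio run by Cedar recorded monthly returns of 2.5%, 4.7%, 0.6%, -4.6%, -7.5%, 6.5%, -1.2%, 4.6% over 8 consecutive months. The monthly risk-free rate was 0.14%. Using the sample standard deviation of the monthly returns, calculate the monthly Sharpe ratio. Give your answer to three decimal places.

0.115

r̄ = (2.5 + 4.7 + 0.6 − 4.6 − 7.5 + 6.5 − 1.2 + 4.6) / 8 = 5.60 / 8 = 0.7000%
Σ(r − r̄)² = (2.5 − 0.7000)² + (4.7 − 0.7000)² + (0.6 − 0.7000)² + … = 167.0400
sample σ = √(167.0400 / 7) = √23.8629 = 4.8850%
Sharpe = (r̄ − rf) / σ = (0.7000 − 0.14) / 4.8850 = 0.5600 / 4.8850 = 0.1146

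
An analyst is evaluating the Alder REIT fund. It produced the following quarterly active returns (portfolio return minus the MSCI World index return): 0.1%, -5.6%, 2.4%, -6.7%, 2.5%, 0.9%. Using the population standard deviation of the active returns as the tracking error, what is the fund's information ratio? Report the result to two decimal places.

r̄ = (0.1 − 5.6 + 2.4 − 6.7 + 2.5 + 0.9) / 6 = -1.0667%
Σ(r − r̄)² = (0.1 − (-1.0667))² + (-5.6 − (-1.0667))² + (2.4 − (-1.0667))² + … = 82.2533
population σ = √(82.2533 / 6) = √13.7089 = 3.7026%
IR = r̄ / tracking error = -1.0667 / 3.7026 = -0.2881

-0.29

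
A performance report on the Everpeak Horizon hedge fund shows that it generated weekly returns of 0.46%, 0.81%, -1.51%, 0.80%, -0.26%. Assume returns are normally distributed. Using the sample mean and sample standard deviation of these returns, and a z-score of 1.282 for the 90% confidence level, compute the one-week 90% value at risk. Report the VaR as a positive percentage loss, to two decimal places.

1.20

μ = (0.46 + 0.81 − 1.51 + 0.8 − 0.26) / 5 = 0.0600%
Σ(r − μ)² = 3.8374; sample σ = √(3.8374/4) = 0.9795%
VaR = −(μ − z·σ) = −(0.0600 − 1.282 × 0.9795) = −(-1.1957) = 1.1957%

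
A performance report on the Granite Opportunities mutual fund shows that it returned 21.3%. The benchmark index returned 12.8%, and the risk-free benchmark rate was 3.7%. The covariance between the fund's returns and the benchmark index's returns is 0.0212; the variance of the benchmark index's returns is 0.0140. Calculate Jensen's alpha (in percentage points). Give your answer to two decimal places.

3.82

β = Cov / Var = 0.0212 / 0.0140 = 1.5143
E[R] = Rf + β(Rm − Rf) = 3.7% + 1.5143 × (12.8% − 3.7%) = 17.4801%
α = Rp − E[R] = 21.3% − 17.4801% = 3.8199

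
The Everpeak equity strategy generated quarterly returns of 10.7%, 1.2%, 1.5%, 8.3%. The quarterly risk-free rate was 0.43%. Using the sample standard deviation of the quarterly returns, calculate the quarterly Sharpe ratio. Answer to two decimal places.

Mean return μ = 21.70 / 4 = 5.4250%
Σ(r − μ)² = (10.7 − 5.4250)² + (1.2 − 5.4250)² + … = 69.3475
σ = √[69.3475 / 3] = 4.8079%
Sharpe = (μ − rf) / σ = (5.4250 − 0.43) / 4.8079 = 4.9950 / 4.8079 = 1.0389

1.04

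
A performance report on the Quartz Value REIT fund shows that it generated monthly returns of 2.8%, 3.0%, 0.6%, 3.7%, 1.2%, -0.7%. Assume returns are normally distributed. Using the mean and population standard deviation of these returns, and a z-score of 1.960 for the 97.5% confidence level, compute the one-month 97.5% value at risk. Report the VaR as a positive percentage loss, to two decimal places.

1.24

Mean return r̄ = 10.60 / 6 = 1.7667%
Population std dev = √[14.0933 / 6] = 1.5326%
VaR = −(r̄ − z·σ) = −(1.7667 − 1.960 × 1.5326) = −(-1.2372) = 1.2372%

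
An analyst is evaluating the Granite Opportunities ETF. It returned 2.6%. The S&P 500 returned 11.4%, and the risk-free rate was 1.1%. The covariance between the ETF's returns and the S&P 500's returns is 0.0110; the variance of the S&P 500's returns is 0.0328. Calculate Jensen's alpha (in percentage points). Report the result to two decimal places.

-1.95

β = Cov / Var = 0.0110 / 0.0328 = 0.3354
E[R] = Rf + β(Rm − Rf) = 1.1% + 0.3354 × (11.4% − 1.1%) = 4.5546%
α = Rp − E[R] = 2.6% − 4.5546% = -1.9546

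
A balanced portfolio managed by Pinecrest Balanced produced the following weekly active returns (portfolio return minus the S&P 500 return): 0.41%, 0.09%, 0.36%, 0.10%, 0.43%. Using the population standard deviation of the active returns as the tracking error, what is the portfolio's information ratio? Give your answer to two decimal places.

1.84

Mean return r̄ = 1.390 / 5 = 0.2780%
Σ(r − r̄)² = (0.41 − 0.2780)² + (0.09 − 0.2780)² + … = 0.1143
population σ = √(0.1143 / 5) = √0.0229 = 0.1513%
IR = r̄ / tracking error = 0.2780 / 0.1513 = 1.8374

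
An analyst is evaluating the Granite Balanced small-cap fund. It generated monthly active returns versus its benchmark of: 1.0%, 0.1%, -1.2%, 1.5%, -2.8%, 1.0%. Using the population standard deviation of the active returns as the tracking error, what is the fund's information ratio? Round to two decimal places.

Mean return μ = -0.40 / 6 = -0.0667%
Σ(r − μ)² = (1 − (-0.0667))² + (0.1 − (-0.0667))² + … = 13.5133
population σ = √(13.5133 / 6) = √2.2522 = 1.5007%
IR = μ / tracking error = -0.0667 / 1.5007 = -0.0444

-0.04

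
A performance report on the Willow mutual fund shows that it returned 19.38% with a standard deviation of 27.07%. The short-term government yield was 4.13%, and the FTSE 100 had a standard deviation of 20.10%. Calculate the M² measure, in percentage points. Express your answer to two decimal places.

Sharpe = (Rp − Rf) / σp = (19.38% − 4.13%) / 27.07% = 0.5634
M² = Rf + Sharpe × σm = 4.13% + 0.5634 × 20.10% = 15.4543%

15.45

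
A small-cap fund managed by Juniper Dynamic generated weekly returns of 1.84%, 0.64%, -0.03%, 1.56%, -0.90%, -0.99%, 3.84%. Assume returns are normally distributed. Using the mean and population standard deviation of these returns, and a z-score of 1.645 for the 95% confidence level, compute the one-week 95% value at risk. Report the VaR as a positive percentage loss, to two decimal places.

1.76

r̄ = (1.84 + 0.64 − 0.03 + 1.56 − 0.9 − 0.99 + 3.84) / 7 = 5.960 / 7 = 0.8514%
Σ(r − r̄)² = (1.84 − 0.8514)² + (0.64 − 0.8514)² + (-0.03 − 0.8514)² + … = 17.6909
σ = √[17.6909 / 7] = 1.5897%
VaR = −(r̄ − z·σ) = −(0.8514 − 1.645 × 1.5897) = −(-1.7637) = 1.7637%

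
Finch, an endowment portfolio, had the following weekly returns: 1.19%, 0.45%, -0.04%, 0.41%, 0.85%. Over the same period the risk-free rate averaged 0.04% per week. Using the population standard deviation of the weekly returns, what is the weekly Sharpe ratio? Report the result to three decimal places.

1.272

Mean return r̄ = 2.860 / 5 = 0.5720%
Σ(r − r̄)² = 0.8749; population σ = √(0.8749/5) = 0.4183%
Sharpe = (r̄ − rf) / σ = (0.5720 − 0.04) / 0.4183 = 0.5320 / 0.4183 = 1.2718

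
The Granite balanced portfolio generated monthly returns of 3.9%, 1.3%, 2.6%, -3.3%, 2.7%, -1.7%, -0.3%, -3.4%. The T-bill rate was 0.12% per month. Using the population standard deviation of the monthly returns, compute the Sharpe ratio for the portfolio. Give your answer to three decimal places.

0.040

r̄ = (3.9 + 1.3 + 2.6 − 3.3 + 2.7 − 1.7 − 0.3 − 3.4) / 8 = 1.80 / 8 = 0.2250%
Σ(r − r̄)² = (3.9 − 0.2250)² + (1.3 − 0.2250)² + (2.6 − 0.2250)² + … = 55.9750
population σ = √(55.9750 / 8) = √6.9969 = 2.6452%
Sharpe = (r̄ − rf) / σ = (0.2250 − 0.12) / 2.6452 = 0.1050 / 2.6452 = 0.0397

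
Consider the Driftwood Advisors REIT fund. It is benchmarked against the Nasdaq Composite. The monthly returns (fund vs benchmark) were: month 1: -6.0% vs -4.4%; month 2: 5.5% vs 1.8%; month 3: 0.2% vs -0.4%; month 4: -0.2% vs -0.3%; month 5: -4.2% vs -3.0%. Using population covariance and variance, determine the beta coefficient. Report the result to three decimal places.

1.797

r̄p = -0.9400%,  r̄m = -1.2600%
Cov = Σ(rp − r̄p)(rm − r̄m) / 5 = 8.5916
Var(rm) = Σ(rm − r̄m)² / 5 = 4.7824
β = Cov / Var = 8.5916 / 4.7824 = 1.7965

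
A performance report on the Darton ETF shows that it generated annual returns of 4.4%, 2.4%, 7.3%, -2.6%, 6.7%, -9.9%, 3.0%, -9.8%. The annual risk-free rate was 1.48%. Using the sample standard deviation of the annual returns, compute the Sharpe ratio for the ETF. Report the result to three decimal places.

r̄ = (4.4 + 2.4 + 7.3 − 2.6 + 6.7 − 9.9 + 3 − 9.8) / 8 = 1.50 / 8 = 0.1875%
Sample σ = √[Σ(r − r̄)² / 7] = √[332.8288 / 7] = √47.5470 = 6.8954%
Sharpe = (r̄ − rf) / σ = (0.1875 − 1.48) / 6.8954 = -1.2925 / 6.8954 = -0.1874

-0.187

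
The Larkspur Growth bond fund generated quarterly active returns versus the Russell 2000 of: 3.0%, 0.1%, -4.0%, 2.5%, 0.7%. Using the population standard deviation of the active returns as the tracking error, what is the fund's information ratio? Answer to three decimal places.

r̄ = (3 + 0.1 − 4 + 2.5 + 0.7) / 5 = 2.30 / 5 = 0.4600%
Σ(r − r̄)² = (3 − 0.4600)² + (0.1 − 0.4600)² + … = 30.6920
population σ = √(30.6920 / 5) = √6.1384 = 2.4776%
IR = r̄ / tracking error = 0.4600 / 2.4776 = 0.1857

0.186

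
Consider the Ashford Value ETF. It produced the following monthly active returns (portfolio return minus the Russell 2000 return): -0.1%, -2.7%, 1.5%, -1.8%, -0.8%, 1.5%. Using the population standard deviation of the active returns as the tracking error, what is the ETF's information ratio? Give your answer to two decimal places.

-0.26

μ = (-0.1 − 2.7 + 1.5 − 1.8 − 0.8 + 1.5) / 6 = -0.4000%
Σ(r − μ)² = (-0.1 − (-0.4000))² + (-2.7 − (-0.4000))² + … = 14.7200
σ = √[14.7200 / 6] = 1.5663%
IR = μ / tracking error = -0.4000 / 1.5663 = -0.2554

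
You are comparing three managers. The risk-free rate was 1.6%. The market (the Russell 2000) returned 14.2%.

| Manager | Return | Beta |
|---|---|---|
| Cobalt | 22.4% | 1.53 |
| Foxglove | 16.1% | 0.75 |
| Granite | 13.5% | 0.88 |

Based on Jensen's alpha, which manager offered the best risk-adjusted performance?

Cobalt: α = 22.4% − [1.6% + 1.53 × (14.2% − 1.6%)] = 1.522
Foxglove: α = 16.1% − [1.6% + 0.75 × (14.2% − 1.6%)] = 5.050
Granite: α = 13.5% − [1.6% + 0.88 × (14.2% − 1.6%)] = 0.812
Highest: Foxglove (5.050).

Foxglove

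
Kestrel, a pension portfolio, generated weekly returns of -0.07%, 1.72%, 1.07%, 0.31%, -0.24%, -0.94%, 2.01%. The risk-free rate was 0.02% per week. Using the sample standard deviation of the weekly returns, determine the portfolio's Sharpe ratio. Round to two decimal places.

r̄ = (-0.07 + 1.72 + 1.07 + 0.31 − 0.24 − 0.94 + 2.01) / 7 = 3.860 / 7 = 0.5514%
Σ(r − r̄)² = (-0.07 − 0.5514)² + (1.72 − 0.5514)² + (1.07 − 0.5514)² + … = 7.0571
σ = √[7.0571 / 6] = 1.0845%
Sharpe = (r̄ − rf) / σ = (0.5514 − 0.02) / 1.0845 = 0.5314 / 1.0845 = 0.4900

0.49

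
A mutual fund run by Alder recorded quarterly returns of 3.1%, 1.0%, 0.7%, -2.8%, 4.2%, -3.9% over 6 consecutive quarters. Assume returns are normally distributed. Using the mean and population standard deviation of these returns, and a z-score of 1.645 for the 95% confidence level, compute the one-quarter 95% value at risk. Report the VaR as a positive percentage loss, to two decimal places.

r̄ = (3.1 + 1 + 0.7 − 2.8 + 4.2 − 3.9) / 6 = 2.30 / 6 = 0.3833%
Σ(r − r̄)² = (3.1 − 0.3833)² + (1 − 0.3833)² + (0.7 − 0.3833)² + … = 50.9083
population σ = √(50.9083 / 6) = √8.4847 = 2.9129%
VaR = −(r̄ − z·σ) = −(0.3833 − 1.645 × 2.9129) = −(-4.4084) = 4.4084%

4.41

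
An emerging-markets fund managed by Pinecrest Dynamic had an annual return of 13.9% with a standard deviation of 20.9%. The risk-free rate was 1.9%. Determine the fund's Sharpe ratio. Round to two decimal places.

0.57

Sharpe = (Rp − Rf) / σp = (13.9% − 1.9%) / 20.9% = 12.00% / 20.9% = 0.5742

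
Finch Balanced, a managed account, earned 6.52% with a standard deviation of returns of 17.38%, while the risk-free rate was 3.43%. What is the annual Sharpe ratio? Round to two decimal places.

Sharpe = (Rp − Rf) / σp = (6.52% − 3.43%) / 17.38% = 3.09% / 17.38% = 0.1778

0.18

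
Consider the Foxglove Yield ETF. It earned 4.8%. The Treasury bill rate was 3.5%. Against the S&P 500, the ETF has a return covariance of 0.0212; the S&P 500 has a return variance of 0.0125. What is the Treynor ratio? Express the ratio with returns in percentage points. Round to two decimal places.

β = Cov / Var = 0.0212 / 0.0125 = 1.6960
Treynor = (Rp − Rf) / β = (4.8% − 3.5%) / 1.6960 = 1.30 / 1.6960 = 0.7665

0.77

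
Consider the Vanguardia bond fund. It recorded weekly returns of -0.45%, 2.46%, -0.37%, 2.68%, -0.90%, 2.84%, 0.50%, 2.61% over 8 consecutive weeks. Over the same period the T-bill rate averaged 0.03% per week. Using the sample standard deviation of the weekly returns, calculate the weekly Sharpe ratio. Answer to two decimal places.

μ = (-0.45 + 2.46 − 0.37 + 2.68 − 0.9 + 2.84 + 0.5 + 2.61) / 8 = 1.1713%
Σ(r − μ)² = (-0.45 − 1.1713)² + (2.46 − 1.1713)² + … = 18.5365
sample σ = √(18.5365 / 7) = √2.6481 = 1.6273%
Sharpe = (μ − rf) / σ = (1.1713 − 0.03) / 1.6273 = 1.1413 / 1.6273 = 0.7013

0.70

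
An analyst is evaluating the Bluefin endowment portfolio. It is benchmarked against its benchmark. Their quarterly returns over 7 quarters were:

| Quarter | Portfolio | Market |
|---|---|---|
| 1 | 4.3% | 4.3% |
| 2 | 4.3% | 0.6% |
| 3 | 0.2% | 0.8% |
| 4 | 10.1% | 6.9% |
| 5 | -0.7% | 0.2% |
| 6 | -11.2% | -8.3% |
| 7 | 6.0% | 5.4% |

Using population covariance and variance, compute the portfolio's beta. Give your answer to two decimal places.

1.31

r̄p = 1.8571%,  r̄m = 1.4143%
Cov = Σ(rp − r̄p)(rm − r̄m) / 7 = 28.2506
Var(rm) = Σ(rm − r̄m)² / 7 = 21.5984
β = Cov / Var = 28.2506 / 21.5984 = 1.3080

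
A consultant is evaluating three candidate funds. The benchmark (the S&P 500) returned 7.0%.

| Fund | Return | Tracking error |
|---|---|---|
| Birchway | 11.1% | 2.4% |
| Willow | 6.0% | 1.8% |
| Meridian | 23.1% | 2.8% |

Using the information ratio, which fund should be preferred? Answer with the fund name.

Meridian

Birchway: IR = (11.1% − 7.0%) / 2.4% = 1.708
Willow: IR = (6.0% − 7.0%) / 1.8% = -0.556
Meridian: IR = (23.1% − 7.0%) / 2.8% = 5.750
Highest: Meridian (5.750).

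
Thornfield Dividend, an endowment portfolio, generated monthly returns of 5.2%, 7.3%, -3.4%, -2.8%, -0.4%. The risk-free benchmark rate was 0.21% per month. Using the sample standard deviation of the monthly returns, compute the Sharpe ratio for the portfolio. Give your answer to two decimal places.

μ = (5.2 + 7.3 − 3.4 − 2.8 − 0.4) / 5 = 5.90 / 5 = 1.1800%
Σ(r − μ)² = (5.2 − 1.1800)² + (7.3 − 1.1800)² + … = 92.9280
σ = √[92.9280 / 4] = 4.8200%
Sharpe = (μ − rf) / σ = (1.1800 − 0.21) / 4.8200 = 0.9700 / 4.8200 = 0.2012

0.20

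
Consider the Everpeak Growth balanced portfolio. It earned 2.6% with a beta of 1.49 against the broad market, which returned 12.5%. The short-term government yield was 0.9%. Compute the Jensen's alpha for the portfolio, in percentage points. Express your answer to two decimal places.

CAPM expected return = Rf + β(Rm − Rf) = 0.9% + 1.49 × (12.5% − 0.9%) = 0.9 + 1.49 × 11.60 = 18.1840%
Jensen's α = Rp − E[R] = 2.6% − 18.1840% = -15.5840

-15.58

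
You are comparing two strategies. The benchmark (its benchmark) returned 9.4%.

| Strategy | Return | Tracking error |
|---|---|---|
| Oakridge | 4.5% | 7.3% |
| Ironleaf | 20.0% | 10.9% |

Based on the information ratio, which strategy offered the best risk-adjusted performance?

Oakridge: IR = (4.5% − 9.4%) / 7.3% = -0.671
Ironleaf: IR = (20.0% − 9.4%) / 10.9% = 0.972
Highest: Ironleaf (0.972).

Ironleaf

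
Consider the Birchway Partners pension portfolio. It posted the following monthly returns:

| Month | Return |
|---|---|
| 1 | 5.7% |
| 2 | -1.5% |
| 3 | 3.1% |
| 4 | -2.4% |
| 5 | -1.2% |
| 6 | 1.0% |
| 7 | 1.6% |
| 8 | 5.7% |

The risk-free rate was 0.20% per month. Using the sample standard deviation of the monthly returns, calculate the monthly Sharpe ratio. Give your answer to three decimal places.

r̄ = (5.7 − 1.5 + 3.1 − 2.4 − 1.2 + 1 + 1.6 + 5.7) / 8 = 12.00 / 8 = 1.5000%
Σ(r − r̄)² = 69.6000; sample σ = √(69.6000/7) = 3.1532%
Sharpe = (r̄ − rf) / σ = (1.5000 − 0.2) / 3.1532 = 1.3000 / 3.1532 = 0.4123

0.412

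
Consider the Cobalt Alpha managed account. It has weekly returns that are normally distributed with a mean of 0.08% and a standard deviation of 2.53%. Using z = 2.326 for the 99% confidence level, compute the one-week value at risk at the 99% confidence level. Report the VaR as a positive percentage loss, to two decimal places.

5.80

VaR (as % loss) = −(μ − z·σ) = −(0.08% − 2.326 × 2.53%) = −(-5.80478%) = 5.80478%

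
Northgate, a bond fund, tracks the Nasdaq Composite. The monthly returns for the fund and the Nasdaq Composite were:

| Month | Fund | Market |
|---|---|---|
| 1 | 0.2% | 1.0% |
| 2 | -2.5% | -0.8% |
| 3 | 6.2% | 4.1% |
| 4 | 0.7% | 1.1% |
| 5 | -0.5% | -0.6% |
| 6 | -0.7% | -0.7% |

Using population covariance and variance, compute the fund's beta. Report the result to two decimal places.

1.52

r̄p = 0.5667%,  r̄m = 0.6833%
Cov = Σ(rp − r̄p)(rm − r̄m) / 6 = 4.4761
Var(rm) = Σ(rm − r̄m)² / 6 = 2.9514
β = Cov / Var = 4.4761 / 2.9514 = 1.5166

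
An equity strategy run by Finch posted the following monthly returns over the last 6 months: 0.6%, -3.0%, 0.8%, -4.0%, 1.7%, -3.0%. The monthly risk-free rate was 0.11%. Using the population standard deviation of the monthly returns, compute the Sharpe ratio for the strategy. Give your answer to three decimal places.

r̄ = (0.6 − 3 + 0.8 − 4 + 1.7 − 3) / 6 = -1.1500%
Population std dev = √[29.9550 / 6] = 2.2344%
Sharpe = (r̄ − rf) / σ = (-1.1500 − 0.11) / 2.2344 = -1.2600 / 2.2344 = -0.5639

-0.564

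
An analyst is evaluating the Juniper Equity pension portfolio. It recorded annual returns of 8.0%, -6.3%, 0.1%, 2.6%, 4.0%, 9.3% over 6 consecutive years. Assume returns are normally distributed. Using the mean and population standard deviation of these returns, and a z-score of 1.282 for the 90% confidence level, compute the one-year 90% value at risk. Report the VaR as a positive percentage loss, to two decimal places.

Mean return r̄ = 17.70 / 6 = 2.9500%
Population std dev = √[160.7350 / 6] = 5.1758%
VaR = −(r̄ − z·σ) = −(2.9500 − 1.282 × 5.1758) = −(-3.6854) = 3.6854%

3.69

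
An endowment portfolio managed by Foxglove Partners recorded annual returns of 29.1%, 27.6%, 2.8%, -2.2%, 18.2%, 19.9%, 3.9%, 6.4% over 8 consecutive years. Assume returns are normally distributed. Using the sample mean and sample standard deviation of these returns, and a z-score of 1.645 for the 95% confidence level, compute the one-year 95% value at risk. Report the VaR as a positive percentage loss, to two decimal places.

6.53

Mean return μ = 105.70 / 8 = 13.2125%
Σ(r − μ)² = (29.1 − 13.2125)² + (27.6 − 13.2125)² + (2.8 − 13.2125)² + … = 1008.1088
σ = √[1008.1088 / 7] = 12.0006%
VaR = −(μ − z·σ) = −(13.2125 − 1.645 × 12.0006) = −(-6.5285) = 6.5285%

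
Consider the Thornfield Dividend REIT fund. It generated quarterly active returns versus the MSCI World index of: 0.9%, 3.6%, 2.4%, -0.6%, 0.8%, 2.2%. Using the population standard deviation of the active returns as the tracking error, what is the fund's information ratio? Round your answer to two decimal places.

1.15

Mean return r̄ = 9.30 / 6 = 1.5500%
Σ(r − r̄)² = (0.9 − 1.5500)² + (3.6 − 1.5500)² + … = 10.9550
σ = √[10.9550 / 6] = 1.3512%
IR = r̄ / tracking error = 1.5500 / 1.3512 = 1.1471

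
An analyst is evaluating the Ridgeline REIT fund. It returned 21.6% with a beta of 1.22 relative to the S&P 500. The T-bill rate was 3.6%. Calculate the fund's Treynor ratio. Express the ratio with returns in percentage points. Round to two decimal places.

Treynor = (Rp − Rf) / β = (21.6% − 3.6%) / 1.22 = 18.00 / 1.22 = 14.7541

14.75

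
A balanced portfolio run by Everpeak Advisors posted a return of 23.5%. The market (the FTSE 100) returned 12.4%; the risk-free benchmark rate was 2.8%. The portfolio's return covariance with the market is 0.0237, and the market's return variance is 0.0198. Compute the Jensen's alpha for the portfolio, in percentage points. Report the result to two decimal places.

9.21

β = Cov / Var = 0.0237 / 0.0198 = 1.1970
E[R] = Rf + β(Rm − Rf) = 2.8% + 1.1970 × (12.4% − 2.8%) = 14.2912%
α = Rp − E[R] = 23.5% − 14.2912% = 9.2088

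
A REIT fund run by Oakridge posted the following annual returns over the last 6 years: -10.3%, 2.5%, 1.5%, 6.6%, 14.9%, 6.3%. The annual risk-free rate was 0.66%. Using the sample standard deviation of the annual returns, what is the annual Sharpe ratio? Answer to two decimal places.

0.35

μ = (-10.3 + 2.5 + 1.5 + 6.6 + 14.9 + 6.3) / 6 = 3.5833%
Σ(r − μ)² = 342.8083; sample σ = √(342.8083/5) = 8.2802%
Sharpe = (μ − rf) / σ = (3.5833 − 0.66) / 8.2802 = 2.9233 / 8.2802 = 0.3530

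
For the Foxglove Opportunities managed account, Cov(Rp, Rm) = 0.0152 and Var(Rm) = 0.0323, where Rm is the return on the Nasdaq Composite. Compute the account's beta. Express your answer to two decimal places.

0.47

β = Cov(Rp, Rm) / Var(Rm) = 0.0152 / 0.0323 = 0.4706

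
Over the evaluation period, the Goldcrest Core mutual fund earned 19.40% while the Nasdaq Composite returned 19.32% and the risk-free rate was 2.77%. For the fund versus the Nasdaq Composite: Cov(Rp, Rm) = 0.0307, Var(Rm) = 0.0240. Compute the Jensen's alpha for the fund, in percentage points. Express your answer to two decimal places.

β = Cov / Var = 0.0307 / 0.0240 = 1.2792
E[R] = Rf + β(Rm − Rf) = 2.77% + 1.2792 × (19.32% − 2.77%) = 23.9408%
α = Rp − E[R] = 19.40% − 23.9408% = -4.5408

-4.54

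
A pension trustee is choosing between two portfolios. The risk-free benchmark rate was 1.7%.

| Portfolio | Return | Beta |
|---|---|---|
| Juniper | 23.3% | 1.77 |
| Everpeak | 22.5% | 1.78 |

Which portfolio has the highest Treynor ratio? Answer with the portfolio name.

Juniper

Juniper: Treynor = (23.3% − 1.7%) / 1.77 = 12.203
Everpeak: Treynor = (22.5% − 1.7%) / 1.78 = 11.685
Highest: Juniper (12.203).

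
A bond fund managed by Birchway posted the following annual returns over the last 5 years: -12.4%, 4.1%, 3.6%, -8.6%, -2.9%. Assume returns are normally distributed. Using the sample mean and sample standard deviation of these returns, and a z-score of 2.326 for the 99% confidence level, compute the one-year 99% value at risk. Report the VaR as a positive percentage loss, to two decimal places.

μ = (-12.4 + 4.1 + 3.6 − 8.6 − 2.9) / 5 = -16.20 / 5 = -3.2400%
Σ(r − μ)² = (-12.4 − (-3.2400))² + (4.1 − (-3.2400))² + (3.6 − (-3.2400))² + … = 213.4120
σ = √[213.4120 / 4] = 7.3043%
VaR = −(μ − z·σ) = −(-3.2400 − 2.326 × 7.3043) = −(-20.2298) = 20.2298%

20.23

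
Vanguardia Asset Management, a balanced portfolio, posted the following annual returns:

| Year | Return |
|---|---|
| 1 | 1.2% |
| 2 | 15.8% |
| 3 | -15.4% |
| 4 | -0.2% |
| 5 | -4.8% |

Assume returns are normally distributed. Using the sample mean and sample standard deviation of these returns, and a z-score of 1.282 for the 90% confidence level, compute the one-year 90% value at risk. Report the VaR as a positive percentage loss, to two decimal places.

μ = (1.2 + 15.8 − 15.4 − 0.2 − 4.8) / 5 = -3.40 / 5 = -0.6800%
Sample std dev = √[509.0080 / 4] = 11.2806%
VaR = −(μ − z·σ) = −(-0.6800 − 1.282 × 11.2806) = −(-15.1417) = 15.1417%

15.14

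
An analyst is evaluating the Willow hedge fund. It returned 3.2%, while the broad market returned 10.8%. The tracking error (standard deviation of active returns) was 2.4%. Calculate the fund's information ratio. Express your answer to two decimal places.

IR = (Rp − Rb) / TE = (3.2% − 10.8%) / 2.4% = -7.60% / 2.4% = -3.1667

-3.17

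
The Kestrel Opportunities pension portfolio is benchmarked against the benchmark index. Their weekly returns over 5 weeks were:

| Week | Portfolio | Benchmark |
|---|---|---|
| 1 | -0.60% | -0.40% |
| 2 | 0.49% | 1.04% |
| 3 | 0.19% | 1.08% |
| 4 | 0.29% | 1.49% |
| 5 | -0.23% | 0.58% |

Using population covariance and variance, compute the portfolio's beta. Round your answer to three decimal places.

r̄p = 0.0280%,  r̄m = 0.7580%
Cov = Σ(rp − r̄p)(rm − r̄m) / 5 = 0.2295
Var(rm) = Σ(rm − r̄m)² / 5 = 0.4183
β = Cov / Var = 0.2295 / 0.4183 = 0.5486

0.549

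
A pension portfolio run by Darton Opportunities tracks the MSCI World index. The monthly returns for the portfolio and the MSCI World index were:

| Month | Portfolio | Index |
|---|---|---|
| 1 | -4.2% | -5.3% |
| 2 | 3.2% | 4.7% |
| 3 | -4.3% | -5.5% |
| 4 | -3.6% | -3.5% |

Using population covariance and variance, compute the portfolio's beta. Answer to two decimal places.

0.75

r̄p = -2.2250%,  r̄m = -2.4000%
Cov = Σ(rp − r̄p)(rm − r̄m) / 4 = 13.0475
Var(rm) = Σ(rm − r̄m)² / 4 = 17.4100
β = Cov / Var = 13.0475 / 17.4100 = 0.7494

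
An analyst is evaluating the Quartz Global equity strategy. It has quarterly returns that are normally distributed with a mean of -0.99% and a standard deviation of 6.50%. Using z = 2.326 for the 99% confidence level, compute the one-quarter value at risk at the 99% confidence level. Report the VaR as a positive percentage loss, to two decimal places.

16.11

VaR (as % loss) = −(μ − z·σ) = −(-0.99% − 2.326 × 6.50%) = −(-16.1090%) = 16.1090%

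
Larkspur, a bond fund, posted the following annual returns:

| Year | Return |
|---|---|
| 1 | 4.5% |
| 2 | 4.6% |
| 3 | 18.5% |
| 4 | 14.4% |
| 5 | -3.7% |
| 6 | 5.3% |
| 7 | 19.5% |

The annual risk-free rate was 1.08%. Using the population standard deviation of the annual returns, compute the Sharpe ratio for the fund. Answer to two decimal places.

Mean return r̄ = 63.10 / 7 = 9.0143%
Population σ = √[Σ(r − r̄)² / 7] = √[444.2486 / 7] = √63.4641 = 7.9664%
Sharpe = (r̄ − rf) / σ = (9.0143 − 1.08) / 7.9664 = 7.9343 / 7.9664 = 0.9960

1.00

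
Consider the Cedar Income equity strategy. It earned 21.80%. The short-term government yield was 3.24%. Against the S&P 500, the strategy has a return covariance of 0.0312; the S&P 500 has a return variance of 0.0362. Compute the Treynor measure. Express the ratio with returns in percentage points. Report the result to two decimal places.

21.53

β = Cov / Var = 0.0312 / 0.0362 = 0.8619
Treynor = (Rp − Rf) / β = (21.80% − 3.24%) / 0.8619 = 18.56 / 0.8619 = 21.5338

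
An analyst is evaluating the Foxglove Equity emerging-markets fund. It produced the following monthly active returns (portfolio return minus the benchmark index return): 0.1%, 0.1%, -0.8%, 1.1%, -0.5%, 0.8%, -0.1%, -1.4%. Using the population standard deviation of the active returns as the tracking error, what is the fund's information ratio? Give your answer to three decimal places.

Mean return μ = -0.70 / 8 = -0.0875%
Σ(r − μ)² = (0.1 − (-0.0875))² + (0.1 − (-0.0875))² + (-0.8 − (-0.0875))² + … = 4.6688
σ = √[4.6688 / 8] = 0.7639%
IR = μ / tracking error = -0.0875 / 0.7639 = -0.1145

-0.115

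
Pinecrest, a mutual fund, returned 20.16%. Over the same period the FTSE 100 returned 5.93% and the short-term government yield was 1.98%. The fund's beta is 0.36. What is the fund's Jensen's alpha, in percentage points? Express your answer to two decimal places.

16.76

CAPM expected return = Rf + β(Rm − Rf) = 1.98% + 0.36 × (5.93% − 1.98%) = 1.98 + 0.36 × 3.95 = 3.4020%
Jensen's α = Rp − E[R] = 20.16% − 3.4020% = 16.7580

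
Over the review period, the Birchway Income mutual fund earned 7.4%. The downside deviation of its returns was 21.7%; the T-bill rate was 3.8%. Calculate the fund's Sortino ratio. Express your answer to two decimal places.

0.17

Sortino = (Rp − Rf) / σd = (7.4% − 3.8%) / 21.7% = 3.60% / 21.7% = 0.1659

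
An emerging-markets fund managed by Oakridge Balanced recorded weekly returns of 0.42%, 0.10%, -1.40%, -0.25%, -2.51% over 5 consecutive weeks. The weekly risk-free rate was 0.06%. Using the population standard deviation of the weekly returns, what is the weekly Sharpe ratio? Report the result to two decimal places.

-0.73

r̄ = (0.42 + 0.1 − 1.4 − 0.25 − 2.51) / 5 = -3.640 / 5 = -0.7280%
Population std dev = √[5.8591 / 5] = 1.0825%
Sharpe = (r̄ − rf) / σ = (-0.7280 − 0.06) / 1.0825 = -0.7880 / 1.0825 = -0.7279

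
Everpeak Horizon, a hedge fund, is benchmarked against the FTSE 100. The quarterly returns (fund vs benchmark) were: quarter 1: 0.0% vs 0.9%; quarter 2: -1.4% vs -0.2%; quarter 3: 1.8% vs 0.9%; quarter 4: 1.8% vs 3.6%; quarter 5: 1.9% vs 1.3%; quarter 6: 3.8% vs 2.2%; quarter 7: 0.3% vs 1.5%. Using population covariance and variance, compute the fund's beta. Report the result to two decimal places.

0.90

r̄p = 1.1714%,  r̄m = 1.4571%
Cov = Σ(rp − r̄p)(rm − r̄m) / 7 = 1.1016
Var(rm) = Σ(rm − r̄m)² / 7 = 1.2196
β = Cov / Var = 1.1016 / 1.2196 = 0.9032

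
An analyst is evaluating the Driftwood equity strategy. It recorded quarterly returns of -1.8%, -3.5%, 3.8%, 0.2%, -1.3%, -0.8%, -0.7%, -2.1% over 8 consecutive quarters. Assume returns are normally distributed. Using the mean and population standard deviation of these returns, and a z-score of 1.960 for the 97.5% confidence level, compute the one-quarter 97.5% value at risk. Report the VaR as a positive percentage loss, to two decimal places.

Mean return r̄ = -6.20 / 8 = -0.7750%
Population std dev = √[32.3950 / 8] = 2.0123%
VaR = −(r̄ − z·σ) = −(-0.7750 − 1.960 × 2.0123) = −(-4.7191) = 4.7191%

4.72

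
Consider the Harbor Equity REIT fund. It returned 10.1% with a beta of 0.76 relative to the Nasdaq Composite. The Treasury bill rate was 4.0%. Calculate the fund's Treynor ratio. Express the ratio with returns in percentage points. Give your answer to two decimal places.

8.03

Treynor = (Rp − Rf) / β = (10.1% − 4.0%) / 0.76 = 6.10 / 0.76 = 8.0263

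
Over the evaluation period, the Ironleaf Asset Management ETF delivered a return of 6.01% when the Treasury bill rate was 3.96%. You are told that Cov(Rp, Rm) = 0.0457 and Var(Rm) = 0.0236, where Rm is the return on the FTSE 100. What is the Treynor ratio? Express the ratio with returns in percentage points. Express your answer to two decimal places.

β = Cov / Var = 0.0457 / 0.0236 = 1.9364
Treynor = (Rp − Rf) / β = (6.01% − 3.96%) / 1.9364 = 2.05 / 1.9364 = 1.0587

1.06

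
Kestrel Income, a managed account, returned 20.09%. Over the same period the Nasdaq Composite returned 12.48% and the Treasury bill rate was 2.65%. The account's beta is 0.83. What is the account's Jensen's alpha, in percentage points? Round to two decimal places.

9.28

CAPM expected return = Rf + β(Rm − Rf) = 2.65% + 0.83 × (12.48% − 2.65%) = 2.65 + 0.83 × 9.83 = 10.8089%
Jensen's α = Rp − E[R] = 20.09% − 10.8089% = 9.2811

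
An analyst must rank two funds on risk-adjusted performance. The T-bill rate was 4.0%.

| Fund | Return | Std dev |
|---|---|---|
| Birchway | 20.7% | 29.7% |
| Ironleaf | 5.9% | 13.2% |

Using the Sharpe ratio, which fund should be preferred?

Birchway

Birchway: Sharpe ratio = (20.7% − 4.0%) / 29.7% = 0.562
Ironleaf: Sharpe ratio = (5.9% − 4.0%) / 13.2% = 0.144
Highest: Birchway (0.562).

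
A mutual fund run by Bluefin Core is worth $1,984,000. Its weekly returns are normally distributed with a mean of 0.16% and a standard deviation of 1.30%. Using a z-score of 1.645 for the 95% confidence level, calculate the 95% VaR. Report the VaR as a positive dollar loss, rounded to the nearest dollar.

Return at the 95% tail: μ − z·σ = 0.16% − 1.645 × 1.30% = 0.16 − 2.1385 = -1.9785%
VaR = −(-1.9785%) × $1,984,000 = 1.9785% × $1,984,000 = $39,253

$39,253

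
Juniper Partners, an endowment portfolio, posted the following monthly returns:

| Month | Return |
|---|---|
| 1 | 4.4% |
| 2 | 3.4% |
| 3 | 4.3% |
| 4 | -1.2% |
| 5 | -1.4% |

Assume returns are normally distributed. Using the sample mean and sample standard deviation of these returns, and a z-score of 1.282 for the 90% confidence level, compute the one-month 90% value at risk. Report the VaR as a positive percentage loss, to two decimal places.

r̄ = (4.4 + 3.4 + 4.3 − 1.2 − 1.4) / 5 = 9.50 / 5 = 1.9000%
Σ(r − r̄)² = (4.4 − 1.9000)² + (3.4 − 1.9000)² + … = 34.7600
sample σ = √(34.7600 / 4) = √8.6900 = 2.9479%
VaR = −(r̄ − z·σ) = −(1.9000 − 1.282 × 2.9479) = −(-1.8792) = 1.8792%

1.88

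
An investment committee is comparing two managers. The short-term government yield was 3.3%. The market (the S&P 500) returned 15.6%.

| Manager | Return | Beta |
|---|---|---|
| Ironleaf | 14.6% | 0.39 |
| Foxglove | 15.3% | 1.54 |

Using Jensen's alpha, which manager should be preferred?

Ironleaf: α = 14.6% − [3.3% + 0.39 × (15.6% − 3.3%)] = 6.503
Foxglove: α = 15.3% − [3.3% + 1.54 × (15.6% − 3.3%)] = -6.942
Highest: Ironleaf (6.503).

Ironleaf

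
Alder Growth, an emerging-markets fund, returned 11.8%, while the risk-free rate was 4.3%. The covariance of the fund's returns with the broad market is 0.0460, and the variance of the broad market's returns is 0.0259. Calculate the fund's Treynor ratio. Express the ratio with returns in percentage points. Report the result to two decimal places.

4.22

β = Cov / Var = 0.0460 / 0.0259 = 1.7761
Treynor = (Rp − Rf) / β = (11.8% − 4.3%) / 1.7761 = 7.50 / 1.7761 = 4.2227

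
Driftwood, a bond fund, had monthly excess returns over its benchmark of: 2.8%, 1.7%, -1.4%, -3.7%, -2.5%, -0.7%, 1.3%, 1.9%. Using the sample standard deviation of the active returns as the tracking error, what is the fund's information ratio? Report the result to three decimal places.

-0.032

Mean return r̄ = -0.60 / 8 = -0.0750%
Sample σ = √[Σ(r − r̄)² / 7] = √[38.3750 / 7] = √5.4821 = 2.3414%
IR = r̄ / tracking error = -0.0750 / 2.3414 = -0.0320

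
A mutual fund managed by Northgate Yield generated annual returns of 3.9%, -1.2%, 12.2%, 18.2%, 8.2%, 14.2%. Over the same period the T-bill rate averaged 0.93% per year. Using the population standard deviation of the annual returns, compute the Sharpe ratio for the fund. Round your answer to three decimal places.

1.283

μ = (3.9 − 1.2 + 12.2 + 18.2 + 8.2 + 14.2) / 6 = 55.50 / 6 = 9.2500%
Σ(r − μ)² = (3.9 − 9.2500)² + (-1.2 − 9.2500)² + … = 252.2350
σ = √[252.2350 / 6] = 6.4838%
Sharpe = (μ − rf) / σ = (9.2500 − 0.93) / 6.4838 = 8.3200 / 6.4838 = 1.2832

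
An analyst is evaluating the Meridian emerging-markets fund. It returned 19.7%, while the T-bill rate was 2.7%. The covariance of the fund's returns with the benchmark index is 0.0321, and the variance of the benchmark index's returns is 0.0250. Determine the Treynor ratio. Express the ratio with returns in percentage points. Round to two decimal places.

β = Cov / Var = 0.0321 / 0.0250 = 1.2840
Treynor = (Rp − Rf) / β = (19.7% − 2.7%) / 1.2840 = 17.00 / 1.2840 = 13.2399

13.24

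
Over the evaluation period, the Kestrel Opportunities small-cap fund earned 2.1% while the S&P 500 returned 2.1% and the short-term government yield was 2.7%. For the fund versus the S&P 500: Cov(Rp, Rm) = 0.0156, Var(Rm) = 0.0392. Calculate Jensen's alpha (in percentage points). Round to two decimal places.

-0.36

β = Cov / Var = 0.0156 / 0.0392 = 0.3980
E[R] = Rf + β(Rm − Rf) = 2.7% + 0.3980 × (2.1% − 2.7%) = 2.4612%
α = Rp − E[R] = 2.1% − 2.4612% = -0.3612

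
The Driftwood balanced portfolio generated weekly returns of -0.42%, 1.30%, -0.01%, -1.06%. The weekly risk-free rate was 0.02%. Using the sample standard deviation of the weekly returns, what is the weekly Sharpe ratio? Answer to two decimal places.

-0.07

μ = (-0.42 + 1.3 − 0.01 − 1.06) / 4 = -0.190 / 4 = -0.0475%
Σ(r − μ)² = (-0.42 − (-0.0475))² + (1.3 − (-0.0475))² + (-0.01 − (-0.0475))² + … = 2.9811
σ = √[2.9811 / 3] = 0.9968%
Sharpe = (μ − rf) / σ = (-0.0475 − 0.02) / 0.9968 = -0.0675 / 0.9968 = -0.0677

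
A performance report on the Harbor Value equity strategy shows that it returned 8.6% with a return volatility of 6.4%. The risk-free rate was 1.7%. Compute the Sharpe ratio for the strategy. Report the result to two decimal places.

Sharpe = (Rp − Rf) / σp = (8.6% − 1.7%) / 6.4% = 6.90% / 6.4% = 1.0781

1.08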